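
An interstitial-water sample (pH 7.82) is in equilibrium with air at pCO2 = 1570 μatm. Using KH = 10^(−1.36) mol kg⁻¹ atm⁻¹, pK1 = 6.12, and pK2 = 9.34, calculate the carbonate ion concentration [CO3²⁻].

[CO3²⁻] = 0.104 mmol/kg

[CO2*] = KH · pCO2 = 10^(−1.36) × 1570×10^-6 = 6.853×10^-5 mol/kg
α₀ = 1/(1 + K1/[H⁺] + K1K2/[H⁺]²) = 1/(1 + 10^+1.70 + 10^+0.18) = 0.01900
DIC = [CO2*]/α₀ = 6.853×10^-5 / 0.01900 = 3.607 mmol/kg
[CO3²⁻] = α₂·DIC; α₂ = 0.02876, so [CO3²⁻] = 0.02876 × 3.607 = 0.104 mmol/kg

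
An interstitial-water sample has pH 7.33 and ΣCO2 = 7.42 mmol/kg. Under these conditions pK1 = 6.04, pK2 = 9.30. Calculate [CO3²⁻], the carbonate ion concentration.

α₂ = 1 / (1 + [H⁺]/K2 + [H⁺]²/(K1K2)) = 1 / (1 + 10^+1.97 + 10^+0.68)
   = 1 / (1 + 93.325 + 4.7863) = 1/99.112 = 0.01009
[CO3²⁻] = α₂ × DIC = 0.01009 × 7.42 = 0.0749 mmol/kg

[CO3²⁻] = 0.0749 mmol/kg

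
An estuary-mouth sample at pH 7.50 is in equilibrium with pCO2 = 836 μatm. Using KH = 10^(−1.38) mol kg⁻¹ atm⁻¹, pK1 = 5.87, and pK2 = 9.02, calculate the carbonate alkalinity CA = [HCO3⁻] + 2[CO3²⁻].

CA = 1.58 mmol/kg

[CO2*] = KH · pCO2 = 10^(−1.38) × 836×10^-6 = 3.485×10^-5 mol/kg
α₀ = 1/(1 + K1/[H⁺] + K1K2/[H⁺]²) = 1/(1 + 10^+1.63 + 10^+0.11) = 0.02225
DIC = [CO2*]/α₀ = 3.485×10^-5 / 0.02225 = 1.566 mmol/kg
CA = (α₁ + 2α₂)·DIC = (0.9491 + 2×0.02866) × 1.566 = 1.58 mmol/kg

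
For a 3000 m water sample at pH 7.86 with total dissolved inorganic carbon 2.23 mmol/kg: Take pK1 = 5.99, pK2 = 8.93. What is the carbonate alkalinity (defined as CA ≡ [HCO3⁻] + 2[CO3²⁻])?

CA = 2.38 mmol/kg

CA = [HCO3⁻] + 2[CO3²⁻] = (α₁ + 2α₂)·DIC
At pH 7.86: [H⁺]/K1 = 10^-1.87 = 0.013490, K2/[H⁺] = 10^-1.07 = 0.085114
α₁ = 1/(1 + 0.013490 + 0.085114) = 1/1.0986 = 0.9102; α₂ = α₁·K2/[H⁺] = 0.07747
α₁ + 2α₂ = 1.0652
CA = 1.0652 × 2.23 = 2.38 mmol/kg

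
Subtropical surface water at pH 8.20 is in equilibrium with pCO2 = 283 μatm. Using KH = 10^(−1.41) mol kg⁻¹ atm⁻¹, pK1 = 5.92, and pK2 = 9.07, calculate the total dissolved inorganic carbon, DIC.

[CO2*] = KH · pCO2 = 10^(−1.41) × 283×10^-6 = 1.101×10^-5 mol/kg
α₀ = 1/(1 + K1/[H⁺] + K1K2/[H⁺]²) = 1/(1 + 10^+2.28 + 10^+1.41) = 0.004603
DIC = [CO2*]/α₀ = 1.101×10^-5 / 0.004603 = 2.39 mmol/kg

DIC = 2.39 mmol/kg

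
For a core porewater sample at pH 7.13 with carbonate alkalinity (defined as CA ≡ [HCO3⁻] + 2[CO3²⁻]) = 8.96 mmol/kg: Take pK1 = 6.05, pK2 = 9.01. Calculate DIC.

DIC = 9.57 mmol/kg

CA = [HCO3⁻] + 2[CO3²⁻] = (α₁ + 2α₂)·DIC
At pH 7.13: [H⁺]/K1 = 10^-1.08 = 0.083176, K2/[H⁺] = 10^-1.88 = 0.013183
α₁ = 1/(1 + 0.083176 + 0.013183) = 1/1.0964 = 0.9121; α₂ = α₁·K2/[H⁺] = 0.01202
α₁ + 2α₂ = 0.9362
DIC = CA / (α₁ + 2α₂) = 8.96 / 0.9362 = 9.57 mmol/kg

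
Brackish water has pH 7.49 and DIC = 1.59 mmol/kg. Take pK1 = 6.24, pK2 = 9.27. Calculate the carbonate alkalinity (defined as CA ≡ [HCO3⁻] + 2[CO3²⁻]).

CA = [HCO3⁻] + 2[CO3²⁻] = (α₁ + 2α₂)·DIC
At pH 7.49: [H⁺]/K1 = 10^-1.25 = 0.056234, K2/[H⁺] = 10^-1.78 = 0.016596
α₁ = 1/(1 + 0.056234 + 0.016596) = 1/1.0728 = 0.9321; α₂ = α₁·K2/[H⁺] = 0.01547
α₁ + 2α₂ = 0.9631
CA = 0.9631 × 1.59 = 1.53 mmol/kg

CA = 1.53 mmol/kg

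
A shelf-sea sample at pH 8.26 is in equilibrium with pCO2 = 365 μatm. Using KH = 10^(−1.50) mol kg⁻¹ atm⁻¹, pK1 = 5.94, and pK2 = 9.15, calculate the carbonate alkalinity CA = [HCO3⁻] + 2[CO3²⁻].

[CO2*] = KH · pCO2 = 10^(−1.50) × 365×10^-6 = 1.154×10^-5 mol/kg
α₀ = 1/(1 + K1/[H⁺] + K1K2/[H⁺]²) = 1/(1 + 10^+2.32 + 10^+1.43) = 0.004222
DIC = [CO2*]/α₀ = 1.154×10^-5 / 0.004222 = 2.734 mmol/kg
CA = (α₁ + 2α₂)·DIC = (0.8821 + 2×0.1136) × 2.734 = 3.03 mmol/kg

CA = 3.03 mmol/kg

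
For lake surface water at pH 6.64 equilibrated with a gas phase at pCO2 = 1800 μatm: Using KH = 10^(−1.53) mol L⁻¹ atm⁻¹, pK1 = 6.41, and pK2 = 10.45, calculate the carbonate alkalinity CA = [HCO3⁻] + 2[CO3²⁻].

[CO2*] = KH · pCO2 = 10^(−1.53) × 1800×10^-6 = 5.312×10^-5 mol/L
α₀ = 1/(1 + K1/[H⁺] + K1K2/[H⁺]²) = 1/(1 + 10^+0.23 + 10^-3.58) = 0.3706
DIC = [CO2*]/α₀ = 5.312×10^-5 / 0.3706 = 0.1433 mmol/L
CA = (α₁ + 2α₂)·DIC = (0.6293 + 2×9.747×10^-5) × 0.1433 = 0.0902 mmol/L

CA = 0.0902 mmol/L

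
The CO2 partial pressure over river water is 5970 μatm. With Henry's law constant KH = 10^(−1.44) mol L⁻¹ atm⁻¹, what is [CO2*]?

KH = 10^(−1.44) = 3.631×10^-2 mol L⁻¹ atm⁻¹
[CO2*] = KH · pCO2 = 3.631×10^-2 × 5970×10^-6 atm = 2.17×10^-4 mol/L

[CO2*] = 217 μmol/L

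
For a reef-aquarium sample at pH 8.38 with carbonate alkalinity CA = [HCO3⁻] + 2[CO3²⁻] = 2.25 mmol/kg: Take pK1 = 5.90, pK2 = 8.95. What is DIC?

CA = [HCO3⁻] + 2[CO3²⁻] = (α₁ + 2α₂)·DIC
At pH 8.38: [H⁺]/K1 = 10^-2.48 = 0.0033113, K2/[H⁺] = 10^-0.57 = 0.26915
α₁ = 1/(1 + 0.0033113 + 0.26915) = 1/1.2725 = 0.7859; α₂ = α₁·K2/[H⁺] = 0.2115
α₁ + 2α₂ = 1.2089
DIC = CA / (α₁ + 2α₂) = 2.25 / 1.2089 = 1.86 mmol/kg

DIC = 1.86 mmol/kg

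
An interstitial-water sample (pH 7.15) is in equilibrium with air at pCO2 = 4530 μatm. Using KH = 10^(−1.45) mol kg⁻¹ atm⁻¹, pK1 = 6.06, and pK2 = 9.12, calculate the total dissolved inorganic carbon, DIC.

DIC = 2.16 mmol/kg

[CO2*] = KH · pCO2 = 10^(−1.45) × 4530×10^-6 = 1.607×10^-4 mol/kg
α₀ = 1/(1 + K1/[H⁺] + K1K2/[H⁺]²) = 1/(1 + 10^+1.09 + 10^-0.88) = 0.07444
DIC = [CO2*]/α₀ = 1.607×10^-4 / 0.07444 = 2.16 mmol/kg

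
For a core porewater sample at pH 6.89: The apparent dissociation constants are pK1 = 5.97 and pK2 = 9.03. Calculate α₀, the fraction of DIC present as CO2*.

α₀ = 0.107

α₀ = 1 / (1 + K1/[H⁺] + K1K2/[H⁺]²) = 1 / (1 + 10^+0.92 + 10^-1.22)
   = 1 / (1 + 8.3176 + 0.060256) = 1/9.3779 = 0.1066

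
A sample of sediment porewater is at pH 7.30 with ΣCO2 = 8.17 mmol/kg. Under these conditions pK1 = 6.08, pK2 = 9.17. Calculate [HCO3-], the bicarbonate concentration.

α₁ = 1 / (1 + [H⁺]/K1 + K2/[H⁺]) = 1 / (1 + 10^-1.22 + 10^-1.87)
   = 1 / (1 + 0.060256 + 0.013490) = 1/1.0737 = 0.9313
[HCO3⁻] = α₁ × DIC = 0.9313 × 8.17 = 7.61 mmol/kg

[HCO3⁻] = 7.61 mmol/kg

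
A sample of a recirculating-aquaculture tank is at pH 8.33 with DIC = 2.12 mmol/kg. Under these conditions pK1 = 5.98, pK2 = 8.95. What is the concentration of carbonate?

α₂ = 1 / (1 + [H⁺]/K2 + [H⁺]²/(K1K2)) = 1 / (1 + 10^+0.62 + 10^-1.73)
   = 1 / (1 + 4.1687 + 0.018621) = 1/5.1873 = 0.1928
[CO3²⁻] = α₂ × DIC = 0.1928 × 2.12 = 0.409 mmol/kg

[CO3²⁻] = 0.409 mmol/kg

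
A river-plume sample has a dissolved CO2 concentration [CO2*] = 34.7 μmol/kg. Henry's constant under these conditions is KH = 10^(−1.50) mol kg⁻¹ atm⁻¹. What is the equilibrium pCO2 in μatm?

KH = 10^(−1.50) = 3.162×10^-2 mol kg⁻¹ atm⁻¹
pCO2 = [CO2*]/KH = 34.7×10^-6 / 3.162×10^-2 = 1.10×10^-3 atm = 1100 μatm

pCO2 = 1100 μatm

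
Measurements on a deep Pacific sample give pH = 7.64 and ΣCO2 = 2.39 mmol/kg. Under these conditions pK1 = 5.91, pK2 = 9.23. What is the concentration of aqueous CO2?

[CO2*] = 0.0426 mmol/kg

α₀ = 1 / (1 + K1/[H⁺] + K1K2/[H⁺]²) = 1 / (1 + 10^+1.73 + 10^+0.14)
   = 1 / (1 + 53.703 + 1.3804) = 1/56.084 = 0.01783
[CO2*] = α₀ × DIC = 0.01783 × 2.39 = 0.0426 mmol/kg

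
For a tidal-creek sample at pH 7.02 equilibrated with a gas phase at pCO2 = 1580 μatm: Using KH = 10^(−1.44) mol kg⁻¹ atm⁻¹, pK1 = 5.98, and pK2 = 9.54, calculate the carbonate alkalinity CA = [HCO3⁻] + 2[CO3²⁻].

CA = 0.633 mmol/kg

[CO2*] = KH · pCO2 = 10^(−1.44) × 1580×10^-6 = 5.737×10^-5 mol/kg
α₀ = 1/(1 + K1/[H⁺] + K1K2/[H⁺]²) = 1/(1 + 10^+1.04 + 10^-1.48) = 0.08335
DIC = [CO2*]/α₀ = 5.737×10^-5 / 0.08335 = 0.6883 mmol/kg
CA = (α₁ + 2α₂)·DIC = (0.9139 + 2×0.002760) × 0.6883 = 0.633 mmol/kg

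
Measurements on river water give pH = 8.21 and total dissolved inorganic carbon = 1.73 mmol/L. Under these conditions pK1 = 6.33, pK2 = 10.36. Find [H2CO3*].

[CO2*] = 0.0224 mmol/L

α₀ = 1 / (1 + K1/[H⁺] + K1K2/[H⁺]²) = 1 / (1 + 10^+1.88 + 10^-0.27)
   = 1 / (1 + 75.858 + 0.53703) = 1/77.395 = 0.01292
[CO2*] = α₀ × DIC = 0.01292 × 1.73 = 0.0224 mmol/L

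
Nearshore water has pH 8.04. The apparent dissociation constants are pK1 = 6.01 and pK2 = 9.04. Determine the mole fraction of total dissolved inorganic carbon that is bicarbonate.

α₁ = 0.901

α₁ = 1 / (1 + [H⁺]/K1 + K2/[H⁺]) = 1 / (1 + 10^-2.03 + 10^-1.00)
   = 1 / (1 + 0.0093325 + 0.10000) = 1/1.1093 = 0.9014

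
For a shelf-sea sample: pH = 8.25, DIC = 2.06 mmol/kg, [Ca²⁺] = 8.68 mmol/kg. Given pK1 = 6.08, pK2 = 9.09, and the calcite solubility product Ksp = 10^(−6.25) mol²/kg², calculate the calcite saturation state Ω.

Ω = 3.99

α₂ = 1 / (1 + [H⁺]/K2 + [H⁺]²/(K1K2)) = 1 / (1 + 10^+0.84 + 10^-1.33)
   = 1 / (1 + 6.9183 + 0.046774) = 1/7.9651 = 0.1255
[CO3²⁻] = α₂ × DIC = 0.1255 × 2.06 = 0.2586 mmol/kg
Ksp = 10^(−6.25) = 5.623×10^-7
Ω = [Ca²⁺][CO3²⁻]/Ksp = (8.68×10^-3)(2.586×10^-4) / 5.623×10^-7 = 3.99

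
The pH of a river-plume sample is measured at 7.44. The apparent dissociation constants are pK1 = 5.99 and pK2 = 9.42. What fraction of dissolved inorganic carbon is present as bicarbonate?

α₁ = 1 / (1 + [H⁺]/K1 + K2/[H⁺]) = 1 / (1 + 10^-1.45 + 10^-1.98)
   = 1 / (1 + 0.035481 + 0.010471) = 1/1.0460 = 0.9561

α₁ = 0.956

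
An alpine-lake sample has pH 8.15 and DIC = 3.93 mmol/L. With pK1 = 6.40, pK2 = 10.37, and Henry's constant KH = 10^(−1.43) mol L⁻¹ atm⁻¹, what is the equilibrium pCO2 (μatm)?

pCO2 = 1840 μatm

α₀ = 1 / (1 + K1/[H⁺] + K1K2/[H⁺]²) = 1 / (1 + 10^+1.75 + 10^-0.47)
   = 1 / (1 + 56.234 + 0.33884) = 1/57.573 = 0.01737
[CO2*] = α₀ × DIC = 0.01737 × 3.93 = 0.06826 mmol/L
pCO2 = [CO2*]/KH = 6.826×10^-5 / 3.715×10^-2 = 1840 μatm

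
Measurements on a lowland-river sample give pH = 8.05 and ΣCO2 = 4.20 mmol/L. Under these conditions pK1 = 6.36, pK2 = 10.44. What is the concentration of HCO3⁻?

[HCO3⁻] = 4.10 mmol/L

α₁ = 1 / (1 + [H⁺]/K1 + K2/[H⁺]) = 1 / (1 + 10^-1.69 + 10^-2.39)
   = 1 / (1 + 0.020417 + 0.0040738) = 1/1.0245 = 0.9761
[HCO3⁻] = α₁ × DIC = 0.9761 × 4.20 = 4.10 mmol/L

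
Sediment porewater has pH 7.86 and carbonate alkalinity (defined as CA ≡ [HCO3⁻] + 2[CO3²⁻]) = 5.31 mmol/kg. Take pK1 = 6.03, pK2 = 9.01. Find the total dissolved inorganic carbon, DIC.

CA = [HCO3⁻] + 2[CO3²⁻] = (α₁ + 2α₂)·DIC
At pH 7.86: [H⁺]/K1 = 10^-1.83 = 0.014791, K2/[H⁺] = 10^-1.15 = 0.070795
α₁ = 1/(1 + 0.014791 + 0.070795) = 1/1.0856 = 0.9212; α₂ = α₁·K2/[H⁺] = 0.06521
α₁ + 2α₂ = 1.0516
DIC = CA / (α₁ + 2α₂) = 5.31 / 1.0516 = 5.05 mmol/kg

DIC = 5.05 mmol/kg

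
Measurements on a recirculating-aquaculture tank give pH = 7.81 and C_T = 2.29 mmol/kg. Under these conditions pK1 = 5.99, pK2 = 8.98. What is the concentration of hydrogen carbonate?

[HCO3⁻] = 2.11 mmol/kg

α₁ = 1 / (1 + [H⁺]/K1 + K2/[H⁺]) = 1 / (1 + 10^-1.82 + 10^-1.17)
   = 1 / (1 + 0.015136 + 0.067608) = 1/1.0827 = 0.9236
[HCO3⁻] = α₁ × DIC = 0.9236 × 2.29 = 2.11 mmol/kg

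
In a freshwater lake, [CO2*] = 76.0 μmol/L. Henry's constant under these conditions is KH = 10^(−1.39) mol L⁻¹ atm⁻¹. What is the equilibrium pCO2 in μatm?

KH = 10^(−1.39) = 4.074×10^-2 mol L⁻¹ atm⁻¹
pCO2 = [CO2*]/KH = 76.0×10^-6 / 4.074×10^-2 = 1.87×10^-3 atm = 1870 μatm

pCO2 = 1870 μatm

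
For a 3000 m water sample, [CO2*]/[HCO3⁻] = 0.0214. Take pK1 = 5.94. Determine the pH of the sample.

pH = 7.61

From K1 = [H⁺][HCO3⁻]/[CO2*]:  pH = pK1 − log₁₀([CO2*]/[HCO3⁻])
log₁₀(0.0214) = -1.670
pH = 5.94 − (-1.670) = 7.61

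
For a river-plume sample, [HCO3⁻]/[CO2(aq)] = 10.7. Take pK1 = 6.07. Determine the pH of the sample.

From K1 = [H⁺][HCO3⁻]/[CO2(aq)]:  pH = pK1 + log₁₀([HCO3⁻]/[CO2(aq)])
log₁₀(10.7) = +1.029
pH = 6.07 + (+1.029) = 7.10

pH = 7.10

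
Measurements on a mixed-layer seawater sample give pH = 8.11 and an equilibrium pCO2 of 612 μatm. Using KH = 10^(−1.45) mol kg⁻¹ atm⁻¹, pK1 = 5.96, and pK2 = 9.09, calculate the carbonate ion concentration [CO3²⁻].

[CO2*] = KH · pCO2 = 10^(−1.45) × 612×10^-6 = 2.171×10^-5 mol/kg
α₀ = 1/(1 + K1/[H⁺] + K1K2/[H⁺]²) = 1/(1 + 10^+2.15 + 10^+1.17) = 0.006368
DIC = [CO2*]/α₀ = 2.171×10^-5 / 0.006368 = 3.410 mmol/kg
[CO3²⁻] = α₂·DIC; α₂ = 0.09418, so [CO3²⁻] = 0.09418 × 3.410 = 0.321 mmol/kg

[CO3²⁻] = 0.321 mmol/kg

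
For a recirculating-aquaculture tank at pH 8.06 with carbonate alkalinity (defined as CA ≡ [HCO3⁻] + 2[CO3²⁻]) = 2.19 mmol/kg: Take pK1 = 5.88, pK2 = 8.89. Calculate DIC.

CA = [HCO3⁻] + 2[CO3²⁻] = (α₁ + 2α₂)·DIC
At pH 8.06: [H⁺]/K1 = 10^-2.18 = 0.0066069, K2/[H⁺] = 10^-0.83 = 0.14791
α₁ = 1/(1 + 0.0066069 + 0.14791) = 1/1.1545 = 0.8662; α₂ = α₁·K2/[H⁺] = 0.1281
α₁ + 2α₂ = 1.1224
DIC = CA / (α₁ + 2α₂) = 2.19 / 1.1224 = 1.95 mmol/kg

DIC = 1.95 mmol/kg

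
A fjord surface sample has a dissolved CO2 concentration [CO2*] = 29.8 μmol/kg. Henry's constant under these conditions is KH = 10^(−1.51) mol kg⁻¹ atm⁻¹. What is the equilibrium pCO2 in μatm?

KH = 10^(−1.51) = 3.090×10^-2 mol kg⁻¹ atm⁻¹
pCO2 = [CO2*]/KH = 29.8×10^-6 / 3.090×10^-2 = 9.64×10^-4 atm = 964 μatm

pCO2 = 964 μatm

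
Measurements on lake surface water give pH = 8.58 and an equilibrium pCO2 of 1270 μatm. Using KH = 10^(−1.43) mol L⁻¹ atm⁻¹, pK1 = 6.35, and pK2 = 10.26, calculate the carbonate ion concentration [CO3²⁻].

[CO2*] = KH · pCO2 = 10^(−1.43) × 1270×10^-6 = 4.718×10^-5 mol/L
α₀ = 1/(1 + K1/[H⁺] + K1K2/[H⁺]²) = 1/(1 + 10^+2.23 + 10^+0.55) = 0.005735
DIC = [CO2*]/α₀ = 4.718×10^-5 / 0.005735 = 8.228 mmol/L
[CO3²⁻] = α₂·DIC; α₂ = 0.02035, so [CO3²⁻] = 0.02035 × 8.228 = 0.167 mmol/L

[CO3²⁻] = 0.167 mmol/L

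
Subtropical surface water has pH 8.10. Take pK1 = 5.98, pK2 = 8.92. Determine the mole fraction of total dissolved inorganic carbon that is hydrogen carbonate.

α₁ = 1 / (1 + [H⁺]/K1 + K2/[H⁺]) = 1 / (1 + 10^-2.12 + 10^-0.82)
   = 1 / (1 + 0.0075858 + 0.15136) = 1/1.1589 = 0.8629

α₁ = 0.863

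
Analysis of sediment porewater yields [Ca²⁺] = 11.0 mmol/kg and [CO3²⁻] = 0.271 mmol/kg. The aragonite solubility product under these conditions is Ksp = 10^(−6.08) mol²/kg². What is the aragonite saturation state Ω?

Ksp = 10^(−6.08) = 8.318×10^-7
Ω = [Ca²⁺][CO3²⁻]/Ksp = (11.0×10^-3)(0.271×10^-3) / 8.318×10^-7 = 3.58

Ω = 3.58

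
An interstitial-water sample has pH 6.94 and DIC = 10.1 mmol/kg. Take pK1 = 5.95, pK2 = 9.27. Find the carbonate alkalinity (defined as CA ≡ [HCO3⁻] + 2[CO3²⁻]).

CA = 9.21 mmol/kg

CA = [HCO3⁻] + 2[CO3²⁻] = (α₁ + 2α₂)·DIC
At pH 6.94: [H⁺]/K1 = 10^-0.99 = 0.10233, K2/[H⁺] = 10^-2.33 = 0.0046774
α₁ = 1/(1 + 0.10233 + 0.0046774) = 1/1.1070 = 0.9033; α₂ = α₁·K2/[H⁺] = 0.004225
α₁ + 2α₂ = 0.9118
CA = 0.9118 × 10.1 = 9.21 mmol/kg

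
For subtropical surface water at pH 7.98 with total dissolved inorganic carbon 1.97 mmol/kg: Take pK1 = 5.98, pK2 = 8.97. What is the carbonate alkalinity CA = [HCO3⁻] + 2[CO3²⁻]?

CA = 2.13 mmol/kg

CA = [HCO3⁻] + 2[CO3²⁻] = (α₁ + 2α₂)·DIC
At pH 7.98: [H⁺]/K1 = 10^-2.00 = 0.010000, K2/[H⁺] = 10^-0.99 = 0.10233
α₁ = 1/(1 + 0.010000 + 0.10233) = 1/1.1123 = 0.8990; α₂ = α₁·K2/[H⁺] = 0.09200
α₁ + 2α₂ = 1.0830
CA = 1.0830 × 1.97 = 2.13 mmol/kg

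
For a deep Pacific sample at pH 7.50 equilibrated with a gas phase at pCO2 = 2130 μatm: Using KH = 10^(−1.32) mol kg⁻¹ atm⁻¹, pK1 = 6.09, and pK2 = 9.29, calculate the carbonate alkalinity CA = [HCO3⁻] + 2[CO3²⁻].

[CO2*] = KH · pCO2 = 10^(−1.32) × 2130×10^-6 = 1.019×10^-4 mol/kg
α₀ = 1/(1 + K1/[H⁺] + K1K2/[H⁺]²) = 1/(1 + 10^+1.41 + 10^-0.38) = 0.03687
DIC = [CO2*]/α₀ = 1.019×10^-4 / 0.03687 = 2.765 mmol/kg
CA = (α₁ + 2α₂)·DIC = (0.9478 + 2×0.01537) × 2.765 = 2.71 mmol/kg

CA = 2.71 mmol/kg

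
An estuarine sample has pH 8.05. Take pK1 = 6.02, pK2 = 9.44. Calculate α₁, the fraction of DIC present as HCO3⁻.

α₁ = 0.952

α₁ = 1 / (1 + [H⁺]/K1 + K2/[H⁺]) = 1 / (1 + 10^-2.03 + 10^-1.39)
   = 1 / (1 + 0.0093325 + 0.040738) = 1/1.0501 = 0.9523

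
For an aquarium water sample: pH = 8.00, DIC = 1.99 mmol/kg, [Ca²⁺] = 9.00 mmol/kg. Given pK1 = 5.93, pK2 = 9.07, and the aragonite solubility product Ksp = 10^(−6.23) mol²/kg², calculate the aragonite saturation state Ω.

Ω = 2.37

α₂ = 1 / (1 + [H⁺]/K2 + [H⁺]²/(K1K2)) = 1 / (1 + 10^+1.07 + 10^-1.00)
   = 1 / (1 + 11.749 + 0.10000) = 1/12.849 = 0.07783
[CO3²⁻] = α₂ × DIC = 0.07783 × 1.99 = 0.1549 mmol/kg
Ksp = 10^(−6.23) = 5.888×10^-7
Ω = [Ca²⁺][CO3²⁻]/Ksp = (9.00×10^-3)(1.549×10^-4) / 5.888×10^-7 = 2.37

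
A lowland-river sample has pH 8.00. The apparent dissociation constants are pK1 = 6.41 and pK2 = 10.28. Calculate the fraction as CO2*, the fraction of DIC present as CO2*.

α₀ = 1 / (1 + K1/[H⁺] + K1K2/[H⁺]²) = 1 / (1 + 10^+1.59 + 10^-0.69)
   = 1 / (1 + 38.905 + 0.20417) = 1/40.109 = 0.02493

α₀ = 0.0249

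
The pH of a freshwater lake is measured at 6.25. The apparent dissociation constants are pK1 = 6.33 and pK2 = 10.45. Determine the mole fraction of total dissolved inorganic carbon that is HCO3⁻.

α₁ = 1 / (1 + [H⁺]/K1 + K2/[H⁺]) = 1 / (1 + 10^+0.08 + 10^-4.20)
   = 1 / (1 + 1.2023 + 6.3096×10^-5) = 1/2.2023 = 0.4541

α₁ = 0.454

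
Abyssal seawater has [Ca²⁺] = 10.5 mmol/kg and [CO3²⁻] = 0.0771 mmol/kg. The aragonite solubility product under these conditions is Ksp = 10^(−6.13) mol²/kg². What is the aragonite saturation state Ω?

Ω = 1.09

Ksp = 10^(−6.13) = 7.413×10^-7
Ω = [Ca²⁺][CO3²⁻]/Ksp = (10.5×10^-3)(0.0771×10^-3) / 7.413×10^-7 = 1.09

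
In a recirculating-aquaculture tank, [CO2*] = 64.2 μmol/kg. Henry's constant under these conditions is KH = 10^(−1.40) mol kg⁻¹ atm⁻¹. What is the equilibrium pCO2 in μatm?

pCO2 = 1610 μatm

KH = 10^(−1.40) = 3.981×10^-2 mol kg⁻¹ atm⁻¹
pCO2 = [CO2*]/KH = 64.2×10^-6 / 3.981×10^-2 = 1.61×10^-3 atm = 1610 μatm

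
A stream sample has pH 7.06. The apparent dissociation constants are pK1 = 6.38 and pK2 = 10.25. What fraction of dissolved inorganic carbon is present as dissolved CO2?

α₀ = 0.173

α₀ = 1 / (1 + K1/[H⁺] + K1K2/[H⁺]²) = 1 / (1 + 10^+0.68 + 10^-2.51)
   = 1 / (1 + 4.7863 + 0.0030903) = 1/5.7894 = 0.1727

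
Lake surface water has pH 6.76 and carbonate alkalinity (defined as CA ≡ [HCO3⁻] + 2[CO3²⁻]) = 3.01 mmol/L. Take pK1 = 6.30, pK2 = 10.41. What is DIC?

CA = [HCO3⁻] + 2[CO3²⁻] = (α₁ + 2α₂)·DIC
At pH 6.76: [H⁺]/K1 = 10^-0.46 = 0.34674, K2/[H⁺] = 10^-3.65 = 0.00022387
α₁ = 1/(1 + 0.34674 + 0.00022387) = 1/1.3470 = 0.7424; α₂ = α₁·K2/[H⁺] = 0.0001662
α₁ + 2α₂ = 0.7427
DIC = CA / (α₁ + 2α₂) = 3.01 / 0.7427 = 4.05 mmol/L

DIC = 4.05 mmol/L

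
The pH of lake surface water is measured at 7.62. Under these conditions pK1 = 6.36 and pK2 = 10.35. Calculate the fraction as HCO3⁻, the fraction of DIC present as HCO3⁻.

α₁ = 0.946

α₁ = 1 / (1 + [H⁺]/K1 + K2/[H⁺]) = 1 / (1 + 10^-1.26 + 10^-2.73)
   = 1 / (1 + 0.054954 + 0.0018621) = 1/1.0568 = 0.9462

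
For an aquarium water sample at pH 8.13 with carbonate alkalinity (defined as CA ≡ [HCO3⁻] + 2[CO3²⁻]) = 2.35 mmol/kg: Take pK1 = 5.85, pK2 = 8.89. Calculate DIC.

DIC = 2.06 mmol/kg

CA = [HCO3⁻] + 2[CO3²⁻] = (α₁ + 2α₂)·DIC
At pH 8.13: [H⁺]/K1 = 10^-2.28 = 0.0052481, K2/[H⁺] = 10^-0.76 = 0.17378
α₁ = 1/(1 + 0.0052481 + 0.17378) = 1/1.1790 = 0.8482; α₂ = α₁·K2/[H⁺] = 0.1474
α₁ + 2α₂ = 1.1429
DIC = CA / (α₁ + 2α₂) = 2.35 / 1.1429 = 2.06 mmol/kg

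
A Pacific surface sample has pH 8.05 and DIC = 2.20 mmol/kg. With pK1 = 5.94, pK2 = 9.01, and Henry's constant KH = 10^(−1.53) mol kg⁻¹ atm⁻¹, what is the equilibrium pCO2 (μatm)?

α₀ = 1 / (1 + K1/[H⁺] + K1K2/[H⁺]²) = 1 / (1 + 10^+2.11 + 10^+1.15)
   = 1 / (1 + 128.82 + 14.125) = 1/143.95 = 0.006947
[CO2*] = α₀ × DIC = 0.006947 × 2.20 = 0.01528 mmol/kg = 15.28 μmol/kg
pCO2 = [CO2*]/KH = 1.528×10^-5 / 2.951×10^-2 = 518 μatm

pCO2 = 518 μatm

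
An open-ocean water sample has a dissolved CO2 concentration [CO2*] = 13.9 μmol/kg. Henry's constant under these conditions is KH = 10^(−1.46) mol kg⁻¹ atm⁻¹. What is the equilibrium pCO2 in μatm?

KH = 10^(−1.46) = 3.467×10^-2 mol kg⁻¹ atm⁻¹
pCO2 = [CO2*]/KH = 13.9×10^-6 / 3.467×10^-2 = 4.01×10^-4 atm = 401 μatm

pCO2 = 401 μatm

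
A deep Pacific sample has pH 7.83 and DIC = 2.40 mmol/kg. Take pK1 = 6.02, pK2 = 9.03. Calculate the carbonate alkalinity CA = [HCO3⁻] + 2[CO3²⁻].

CA = [HCO3⁻] + 2[CO3²⁻] = (α₁ + 2α₂)·DIC
At pH 7.83: [H⁺]/K1 = 10^-1.81 = 0.015488, K2/[H⁺] = 10^-1.20 = 0.063096
α₁ = 1/(1 + 0.015488 + 0.063096) = 1/1.0786 = 0.9271; α₂ = α₁·K2/[H⁺] = 0.05850
α₁ + 2α₂ = 1.0441
CA = 1.0441 × 2.40 = 2.51 mmol/kg

CA = 2.51 mmol/kg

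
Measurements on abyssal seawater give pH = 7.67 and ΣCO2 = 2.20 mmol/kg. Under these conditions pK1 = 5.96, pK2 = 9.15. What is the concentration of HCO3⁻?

[HCO3⁻] = 2.09 mmol/kg

α₁ = 1 / (1 + [H⁺]/K1 + K2/[H⁺]) = 1 / (1 + 10^-1.71 + 10^-1.48)
   = 1 / (1 + 0.019498 + 0.033113) = 1/1.0526 = 0.9500
[HCO3⁻] = α₁ × DIC = 0.9500 × 2.20 = 2.09 mmol/kg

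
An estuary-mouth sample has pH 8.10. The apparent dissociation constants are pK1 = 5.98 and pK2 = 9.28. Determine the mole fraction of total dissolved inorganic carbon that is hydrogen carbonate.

α₁ = 0.931

α₁ = 1 / (1 + [H⁺]/K1 + K2/[H⁺]) = 1 / (1 + 10^-2.12 + 10^-1.18)
   = 1 / (1 + 0.0075858 + 0.066069) = 1/1.0737 = 0.9314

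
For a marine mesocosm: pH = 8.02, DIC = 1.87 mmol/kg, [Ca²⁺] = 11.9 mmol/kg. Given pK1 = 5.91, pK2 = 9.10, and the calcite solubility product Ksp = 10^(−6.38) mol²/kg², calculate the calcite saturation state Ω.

α₂ = 1 / (1 + [H⁺]/K2 + [H⁺]²/(K1K2)) = 1 / (1 + 10^+1.08 + 10^-1.03)
   = 1 / (1 + 12.023 + 0.093325) = 1/13.116 = 0.07624
[CO3²⁻] = α₂ × DIC = 0.07624 × 1.87 = 0.1426 mmol/kg
Ksp = 10^(−6.38) = 4.169×10^-7
Ω = [Ca²⁺][CO3²⁻]/Ksp = (11.9×10^-3)(1.426×10^-4) / 4.169×10^-7 = 4.07

Ω = 4.07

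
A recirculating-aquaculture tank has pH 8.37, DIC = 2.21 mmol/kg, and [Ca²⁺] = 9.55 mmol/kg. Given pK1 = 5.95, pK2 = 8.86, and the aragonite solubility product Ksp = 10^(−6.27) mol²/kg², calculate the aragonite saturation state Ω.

α₂ = 1 / (1 + [H⁺]/K2 + [H⁺]²/(K1K2)) = 1 / (1 + 10^+0.49 + 10^-1.93)
   = 1 / (1 + 3.0903 + 0.011749) = 1/4.1020 = 0.2438
[CO3²⁻] = α₂ × DIC = 0.2438 × 2.21 = 0.5388 mmol/kg
Ksp = 10^(−6.27) = 5.370×10^-7
Ω = [Ca²⁺][CO3²⁻]/Ksp = (9.55×10^-3)(5.388×10^-4) / 5.370×10^-7 = 9.58

Ω = 9.58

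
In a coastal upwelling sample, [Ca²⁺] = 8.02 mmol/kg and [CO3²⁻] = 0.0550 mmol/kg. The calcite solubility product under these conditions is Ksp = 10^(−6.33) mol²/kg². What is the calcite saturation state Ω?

Ksp = 10^(−6.33) = 4.677×10^-7
Ω = [Ca²⁺][CO3²⁻]/Ksp = (8.02×10^-3)(0.0550×10^-3) / 4.677×10^-7 = 0.943

Ω = 0.943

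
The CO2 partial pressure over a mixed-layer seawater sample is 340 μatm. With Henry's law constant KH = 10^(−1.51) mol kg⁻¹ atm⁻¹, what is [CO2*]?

[CO2*] = 10.5 μmol/kg

KH = 10^(−1.51) = 3.090×10^-2 mol kg⁻¹ atm⁻¹
[CO2*] = KH · pCO2 = 3.090×10^-2 × 340×10^-6 atm = 1.05×10^-5 mol/kg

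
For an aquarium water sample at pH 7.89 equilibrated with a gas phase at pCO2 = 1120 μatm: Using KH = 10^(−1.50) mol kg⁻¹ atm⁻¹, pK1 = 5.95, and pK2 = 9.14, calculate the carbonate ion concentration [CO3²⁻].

[CO3²⁻] = 0.173 mmol/kg

[CO2*] = KH · pCO2 = 10^(−1.50) × 1120×10^-6 = 3.542×10^-5 mol/kg
α₀ = 1/(1 + K1/[H⁺] + K1K2/[H⁺]²) = 1/(1 + 10^+1.94 + 10^+0.69) = 0.01075
DIC = [CO2*]/α₀ = 3.542×10^-5 / 0.01075 = 3.294 mmol/kg
[CO3²⁻] = α₂·DIC; α₂ = 0.05267, so [CO3²⁻] = 0.05267 × 3.294 = 0.173 mmol/kg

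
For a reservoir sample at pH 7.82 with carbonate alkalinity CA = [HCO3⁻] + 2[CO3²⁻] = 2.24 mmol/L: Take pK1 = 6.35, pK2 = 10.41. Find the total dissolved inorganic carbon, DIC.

DIC = 2.31 mmol/L

CA = [HCO3⁻] + 2[CO3²⁻] = (α₁ + 2α₂)·DIC
At pH 7.82: [H⁺]/K1 = 10^-1.47 = 0.033884, K2/[H⁺] = 10^-2.59 = 0.0025704
α₁ = 1/(1 + 0.033884 + 0.0025704) = 1/1.0365 = 0.9648; α₂ = α₁·K2/[H⁺] = 0.002480
α₁ + 2α₂ = 0.9698
DIC = CA / (α₁ + 2α₂) = 2.24 / 0.9698 = 2.31 mmol/L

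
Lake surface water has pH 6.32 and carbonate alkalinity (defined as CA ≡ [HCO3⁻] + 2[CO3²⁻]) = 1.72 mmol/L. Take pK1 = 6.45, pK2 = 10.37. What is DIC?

CA = [HCO3⁻] + 2[CO3²⁻] = (α₁ + 2α₂)·DIC
At pH 6.32: [H⁺]/K1 = 10^0.13 = 1.3490, K2/[H⁺] = 10^-4.05 = 8.9125×10^-5
α₁ = 1/(1 + 1.3490 + 8.9125×10^-5) = 1/2.3491 = 0.4257; α₂ = α₁·K2/[H⁺] = 3.794×10^-5
α₁ + 2α₂ = 0.4258
DIC = CA / (α₁ + 2α₂) = 1.72 / 0.4258 = 4.04 mmol/L

DIC = 4.04 mmol/L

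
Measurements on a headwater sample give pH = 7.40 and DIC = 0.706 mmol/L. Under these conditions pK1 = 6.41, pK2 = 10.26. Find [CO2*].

[CO2*] = 0.0655 mmol/L

α₀ = 1 / (1 + K1/[H⁺] + K1K2/[H⁺]²) = 1 / (1 + 10^+0.99 + 10^-1.87)
   = 1 / (1 + 9.7724 + 0.013490) = 1/10.786 = 0.09271
[CO2*] = α₀ × DIC = 0.09271 × 0.706 = 0.0655 mmol/L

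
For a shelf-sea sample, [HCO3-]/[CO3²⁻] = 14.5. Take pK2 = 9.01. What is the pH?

pH = 7.85

From K2 = [H⁺][CO3²⁻]/[HCO3-]:  pH = pK2 − log₁₀([HCO3-]/[CO3²⁻])
log₁₀(14.5) = +1.161
pH = 9.01 − (+1.161) = 7.85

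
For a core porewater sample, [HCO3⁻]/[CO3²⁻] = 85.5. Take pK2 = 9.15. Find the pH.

From K2 = [H⁺][CO3²⁻]/[HCO3⁻]:  pH = pK2 − log₁₀([HCO3⁻]/[CO3²⁻])
log₁₀(85.5) = +1.932
pH = 9.15 − (+1.932) = 7.22

pH = 7.22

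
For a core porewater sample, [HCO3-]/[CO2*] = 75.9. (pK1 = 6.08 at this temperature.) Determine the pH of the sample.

pH = 7.96

From K1 = [H⁺][HCO3-]/[CO2*]:  pH = pK1 + log₁₀([HCO3-]/[CO2*])
log₁₀(75.9) = +1.880
pH = 6.08 + (+1.880) = 7.96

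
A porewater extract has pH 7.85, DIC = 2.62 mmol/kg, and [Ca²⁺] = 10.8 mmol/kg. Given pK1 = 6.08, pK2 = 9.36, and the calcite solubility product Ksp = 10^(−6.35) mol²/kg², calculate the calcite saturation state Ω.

Ω = 1.87

α₂ = 1 / (1 + [H⁺]/K2 + [H⁺]²/(K1K2)) = 1 / (1 + 10^+1.51 + 10^-0.26)
   = 1 / (1 + 32.359 + 0.54954) = 1/33.909 = 0.02949
[CO3²⁻] = α₂ × DIC = 0.02949 × 2.62 = 0.07727 mmol/kg
Ksp = 10^(−6.35) = 4.467×10^-7
Ω = [Ca²⁺][CO3²⁻]/Ksp = (10.8×10^-3)(7.727×10^-5) / 4.467×10^-7 = 1.87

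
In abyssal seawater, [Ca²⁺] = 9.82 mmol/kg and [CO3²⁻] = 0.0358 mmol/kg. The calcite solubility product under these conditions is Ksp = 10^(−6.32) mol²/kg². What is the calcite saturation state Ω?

Ω = 0.735

Ksp = 10^(−6.32) = 4.786×10^-7
Ω = [Ca²⁺][CO3²⁻]/Ksp = (9.82×10^-3)(0.0358×10^-3) / 4.786×10^-7 = 0.735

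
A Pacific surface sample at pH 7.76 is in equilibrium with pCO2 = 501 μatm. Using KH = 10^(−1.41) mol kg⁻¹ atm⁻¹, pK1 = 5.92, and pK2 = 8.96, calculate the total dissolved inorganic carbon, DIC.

DIC = 1.45 mmol/kg

[CO2*] = KH · pCO2 = 10^(−1.41) × 501×10^-6 = 1.949×10^-5 mol/kg
α₀ = 1/(1 + K1/[H⁺] + K1K2/[H⁺]²) = 1/(1 + 10^+1.84 + 10^+0.64) = 0.01341
DIC = [CO2*]/α₀ = 1.949×10^-5 / 0.01341 = 1.45 mmol/kg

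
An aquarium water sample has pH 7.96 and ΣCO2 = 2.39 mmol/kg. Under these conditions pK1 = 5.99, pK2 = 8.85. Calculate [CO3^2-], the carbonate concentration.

[CO3²⁻] = 0.270 mmol/kg

α₂ = 1 / (1 + [H⁺]/K2 + [H⁺]²/(K1K2)) = 1 / (1 + 10^+0.89 + 10^-1.08)
   = 1 / (1 + 7.7625 + 0.083176) = 1/8.8456 = 0.1130
[CO3²⁻] = α₂ × DIC = 0.1130 × 2.39 = 0.270 mmol/kg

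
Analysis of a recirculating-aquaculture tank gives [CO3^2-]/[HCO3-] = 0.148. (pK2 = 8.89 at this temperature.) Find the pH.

pH = 8.06

From K2 = [H⁺][CO3^2-]/[HCO3-]:  pH = pK2 + log₁₀([CO3^2-]/[HCO3-])
log₁₀(0.148) = -0.830
pH = 8.89 + (-0.830) = 8.06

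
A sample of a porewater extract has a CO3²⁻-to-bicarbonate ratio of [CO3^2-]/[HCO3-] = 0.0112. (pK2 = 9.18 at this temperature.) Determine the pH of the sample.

From K2 = [H⁺][CO3^2-]/[HCO3-]:  pH = pK2 + log₁₀([CO3^2-]/[HCO3-])
log₁₀(0.0112) = -1.951
pH = 9.18 + (-1.951) = 7.23

pH = 7.23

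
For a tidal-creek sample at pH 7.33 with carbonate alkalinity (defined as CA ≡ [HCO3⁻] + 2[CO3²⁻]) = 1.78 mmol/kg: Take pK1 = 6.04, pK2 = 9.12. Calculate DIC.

CA = [HCO3⁻] + 2[CO3²⁻] = (α₁ + 2α₂)·DIC
At pH 7.33: [H⁺]/K1 = 10^-1.29 = 0.051286, K2/[H⁺] = 10^-1.79 = 0.016218
α₁ = 1/(1 + 0.051286 + 0.016218) = 1/1.0675 = 0.9368; α₂ = α₁·K2/[H⁺] = 0.01519
α₁ + 2α₂ = 0.9671
DIC = CA / (α₁ + 2α₂) = 1.78 / 0.9671 = 1.84 mmol/kg

DIC = 1.84 mmol/kg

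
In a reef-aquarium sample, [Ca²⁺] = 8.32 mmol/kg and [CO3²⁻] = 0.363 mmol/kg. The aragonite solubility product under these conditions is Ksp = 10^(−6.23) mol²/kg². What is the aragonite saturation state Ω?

Ω = 5.13

Ksp = 10^(−6.23) = 5.888×10^-7
Ω = [Ca²⁺][CO3²⁻]/Ksp = (8.32×10^-3)(0.363×10^-3) / 5.888×10^-7 = 5.13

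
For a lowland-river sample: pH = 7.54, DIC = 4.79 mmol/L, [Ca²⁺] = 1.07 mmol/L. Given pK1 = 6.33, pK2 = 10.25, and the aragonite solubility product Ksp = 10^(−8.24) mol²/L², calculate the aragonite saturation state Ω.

Ω = 1.63

α₂ = 1 / (1 + [H⁺]/K2 + [H⁺]²/(K1K2)) = 1 / (1 + 10^+2.71 + 10^+1.50)
   = 1 / (1 + 512.86 + 31.623) = 1/545.48 = 0.001833
[CO3²⁻] = α₂ × DIC = 0.001833 × 4.79 = 0.008781 mmol/L = 8.781 μmol/L
Ksp = 10^(−8.24) = 5.754×10^-9
Ω = [Ca²⁺][CO3²⁻]/Ksp = (1.07×10^-3)(8.781×10^-6) / 5.754×10^-9 = 1.63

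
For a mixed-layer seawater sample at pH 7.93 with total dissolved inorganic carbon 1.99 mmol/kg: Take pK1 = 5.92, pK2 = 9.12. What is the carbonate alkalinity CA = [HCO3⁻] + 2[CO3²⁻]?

CA = 2.09 mmol/kg

CA = [HCO3⁻] + 2[CO3²⁻] = (α₁ + 2α₂)·DIC
At pH 7.93: [H⁺]/K1 = 10^-2.01 = 0.0097724, K2/[H⁺] = 10^-1.19 = 0.064565
α₁ = 1/(1 + 0.0097724 + 0.064565) = 1/1.0743 = 0.9308; α₂ = α₁·K2/[H⁺] = 0.06010
α₁ + 2α₂ = 1.0510
CA = 1.0510 × 1.99 = 2.09 mmol/kg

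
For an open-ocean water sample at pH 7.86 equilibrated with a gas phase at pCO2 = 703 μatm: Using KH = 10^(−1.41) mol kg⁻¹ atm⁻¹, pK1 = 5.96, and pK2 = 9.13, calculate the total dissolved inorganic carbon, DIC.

[CO2*] = KH · pCO2 = 10^(−1.41) × 703×10^-6 = 2.735×10^-5 mol/kg
α₀ = 1/(1 + K1/[H⁺] + K1K2/[H⁺]²) = 1/(1 + 10^+1.90 + 10^+0.63) = 0.01181
DIC = [CO2*]/α₀ = 2.735×10^-5 / 0.01181 = 2.32 mmol/kg

DIC = 2.32 mmol/kg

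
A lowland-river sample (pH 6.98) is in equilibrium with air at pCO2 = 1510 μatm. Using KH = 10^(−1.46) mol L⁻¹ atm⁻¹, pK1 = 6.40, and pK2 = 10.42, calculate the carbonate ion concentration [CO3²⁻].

[CO2*] = KH · pCO2 = 10^(−1.46) × 1510×10^-6 = 5.236×10^-5 mol/L
α₀ = 1/(1 + K1/[H⁺] + K1K2/[H⁺]²) = 1/(1 + 10^+0.58 + 10^-2.86) = 0.2082
DIC = [CO2*]/α₀ = 5.236×10^-5 / 0.2082 = 0.2515 mmol/L
[CO3²⁻] = α₂·DIC; α₂ = 0.0002874, so [CO3²⁻] = 0.0002874 × 0.2515 = 7.23×10^-5 mmol/L = 0.0723 μmol/L

[CO3²⁻] = 0.0723 μmol/L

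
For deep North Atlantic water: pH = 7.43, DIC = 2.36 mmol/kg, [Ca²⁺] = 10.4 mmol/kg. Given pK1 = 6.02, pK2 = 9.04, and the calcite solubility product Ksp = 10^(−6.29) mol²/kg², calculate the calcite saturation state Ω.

α₂ = 1 / (1 + [H⁺]/K2 + [H⁺]²/(K1K2)) = 1 / (1 + 10^+1.61 + 10^+0.20)
   = 1 / (1 + 40.738 + 1.5849) = 1/43.323 = 0.02308
[CO3²⁻] = α₂ × DIC = 0.02308 × 2.36 = 0.05447 mmol/kg
Ksp = 10^(−6.29) = 5.129×10^-7
Ω = [Ca²⁺][CO3²⁻]/Ksp = (10.4×10^-3)(5.447×10^-5) / 5.129×10^-7 = 1.10

Ω = 1.10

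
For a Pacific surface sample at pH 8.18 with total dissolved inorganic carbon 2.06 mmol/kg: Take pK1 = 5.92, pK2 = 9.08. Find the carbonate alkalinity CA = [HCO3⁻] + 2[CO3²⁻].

CA = 2.28 mmol/kg

CA = [HCO3⁻] + 2[CO3²⁻] = (α₁ + 2α₂)·DIC
At pH 8.18: [H⁺]/K1 = 10^-2.26 = 0.0054954, K2/[H⁺] = 10^-0.90 = 0.12589
α₁ = 1/(1 + 0.0054954 + 0.12589) = 1/1.1314 = 0.8839; α₂ = α₁·K2/[H⁺] = 0.1113
α₁ + 2α₂ = 1.1064
CA = 1.1064 × 2.06 = 2.28 mmol/kg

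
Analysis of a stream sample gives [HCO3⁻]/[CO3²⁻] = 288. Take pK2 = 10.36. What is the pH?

From K2 = [H⁺][CO3²⁻]/[HCO3⁻]:  pH = pK2 − log₁₀([HCO3⁻]/[CO3²⁻])
log₁₀(288) = +2.459
pH = 10.36 − (+2.459) = 7.90

pH = 7.90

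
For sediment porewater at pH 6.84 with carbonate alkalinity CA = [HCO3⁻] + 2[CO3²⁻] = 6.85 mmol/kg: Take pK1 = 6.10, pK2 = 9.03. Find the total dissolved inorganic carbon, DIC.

DIC = 8.04 mmol/kg

CA = [HCO3⁻] + 2[CO3²⁻] = (α₁ + 2α₂)·DIC
At pH 6.84: [H⁺]/K1 = 10^-0.74 = 0.18197, K2/[H⁺] = 10^-2.19 = 0.0064565
α₁ = 1/(1 + 0.18197 + 0.0064565) = 1/1.1884 = 0.8414; α₂ = α₁·K2/[H⁺] = 0.005433
α₁ + 2α₂ = 0.8523
DIC = CA / (α₁ + 2α₂) = 6.85 / 0.8523 = 8.04 mmol/kg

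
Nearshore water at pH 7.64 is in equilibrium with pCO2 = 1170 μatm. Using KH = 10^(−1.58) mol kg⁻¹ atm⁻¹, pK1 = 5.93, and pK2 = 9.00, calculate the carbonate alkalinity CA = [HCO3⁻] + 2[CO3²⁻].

CA = 1.72 mmol/kg

[CO2*] = KH · pCO2 = 10^(−1.58) × 1170×10^-6 = 3.077×10^-5 mol/kg
α₀ = 1/(1 + K1/[H⁺] + K1K2/[H⁺]²) = 1/(1 + 10^+1.71 + 10^+0.35) = 0.01834
DIC = [CO2*]/α₀ = 3.077×10^-5 / 0.01834 = 1.678 mmol/kg
CA = (α₁ + 2α₂)·DIC = (0.9406 + 2×0.04106) × 1.678 = 1.72 mmol/kg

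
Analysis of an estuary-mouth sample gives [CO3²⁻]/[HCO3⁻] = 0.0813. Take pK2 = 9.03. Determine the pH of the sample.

pH = 7.94

From K2 = [H⁺][CO3²⁻]/[HCO3⁻]:  pH = pK2 + log₁₀([CO3²⁻]/[HCO3⁻])
log₁₀(0.0813) = -1.090
pH = 9.03 + (-1.090) = 7.94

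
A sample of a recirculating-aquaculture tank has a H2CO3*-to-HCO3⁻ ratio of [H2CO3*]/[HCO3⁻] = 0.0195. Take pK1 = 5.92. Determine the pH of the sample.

From K1 = [H⁺][HCO3⁻]/[H2CO3*]:  pH = pK1 − log₁₀([H2CO3*]/[HCO3⁻])
log₁₀(0.0195) = -1.710
pH = 5.92 − (-1.710) = 7.63

pH = 7.63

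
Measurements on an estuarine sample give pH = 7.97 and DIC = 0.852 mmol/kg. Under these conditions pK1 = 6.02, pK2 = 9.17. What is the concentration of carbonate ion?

α₂ = 1 / (1 + [H⁺]/K2 + [H⁺]²/(K1K2)) = 1 / (1 + 10^+1.20 + 10^-0.75)
   = 1 / (1 + 15.849 + 0.17783) = 1/17.027 = 0.05873
[CO3²⁻] = α₂ × DIC = 0.05873 × 0.852 = 0.0500 mmol/kg

[CO3²⁻] = 0.0500 mmol/kg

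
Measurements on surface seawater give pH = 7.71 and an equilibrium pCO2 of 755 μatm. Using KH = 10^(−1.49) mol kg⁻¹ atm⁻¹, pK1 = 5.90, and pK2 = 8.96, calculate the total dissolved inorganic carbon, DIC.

DIC = 1.69 mmol/kg

[CO2*] = KH · pCO2 = 10^(−1.49) × 755×10^-6 = 2.443×10^-5 mol/kg
α₀ = 1/(1 + K1/[H⁺] + K1K2/[H⁺]²) = 1/(1 + 10^+1.81 + 10^+0.56) = 0.01445
DIC = [CO2*]/α₀ = 2.443×10^-5 / 0.01445 = 1.69 mmol/kg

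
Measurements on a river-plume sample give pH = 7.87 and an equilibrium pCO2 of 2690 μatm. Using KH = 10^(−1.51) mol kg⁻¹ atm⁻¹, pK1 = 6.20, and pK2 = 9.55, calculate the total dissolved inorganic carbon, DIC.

[CO2*] = KH · pCO2 = 10^(−1.51) × 2690×10^-6 = 8.313×10^-5 mol/kg
α₀ = 1/(1 + K1/[H⁺] + K1K2/[H⁺]²) = 1/(1 + 10^+1.67 + 10^-0.01) = 0.02051
DIC = [CO2*]/α₀ = 8.313×10^-5 / 0.02051 = 4.05 mmol/kg

DIC = 4.05 mmol/kg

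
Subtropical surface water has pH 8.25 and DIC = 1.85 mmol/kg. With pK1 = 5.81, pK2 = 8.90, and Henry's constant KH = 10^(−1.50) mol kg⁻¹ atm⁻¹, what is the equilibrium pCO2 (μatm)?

pCO2 = 173 μatm

α₀ = 1 / (1 + K1/[H⁺] + K1K2/[H⁺]²) = 1 / (1 + 10^+2.44 + 10^+1.79)
   = 1 / (1 + 275.42 + 61.660) = 1/338.08 = 0.002958
[CO2*] = α₀ × DIC = 0.002958 × 1.85 = 0.005472 mmol/kg = 5.472 μmol/kg
pCO2 = [CO2*]/KH = 5.472×10^-6 / 3.162×10^-2 = 173 μatm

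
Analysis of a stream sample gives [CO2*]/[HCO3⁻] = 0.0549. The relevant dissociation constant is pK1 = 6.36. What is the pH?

From K1 = [H⁺][HCO3⁻]/[CO2*]:  pH = pK1 − log₁₀([CO2*]/[HCO3⁻])
log₁₀(0.0549) = -1.260
pH = 6.36 − (-1.260) = 7.62

pH = 7.62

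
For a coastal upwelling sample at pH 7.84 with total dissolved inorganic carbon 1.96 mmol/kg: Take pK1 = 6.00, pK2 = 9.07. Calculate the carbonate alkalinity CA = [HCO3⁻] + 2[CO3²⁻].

CA = 2.04 mmol/kg

CA = [HCO3⁻] + 2[CO3²⁻] = (α₁ + 2α₂)·DIC
At pH 7.84: [H⁺]/K1 = 10^-1.84 = 0.014454, K2/[H⁺] = 10^-1.23 = 0.058884
α₁ = 1/(1 + 0.014454 + 0.058884) = 1/1.0733 = 0.9317; α₂ = α₁·K2/[H⁺] = 0.05486
α₁ + 2α₂ = 1.0414
CA = 1.0414 × 1.96 = 2.04 mmol/kg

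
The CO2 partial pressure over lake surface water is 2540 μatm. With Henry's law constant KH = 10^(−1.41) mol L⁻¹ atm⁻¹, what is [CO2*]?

[CO2*] = 98.8 μmol/L

KH = 10^(−1.41) = 3.890×10^-2 mol L⁻¹ atm⁻¹
[CO2*] = KH · pCO2 = 3.890×10^-2 × 2540×10^-6 atm = 9.88×10^-5 mol/L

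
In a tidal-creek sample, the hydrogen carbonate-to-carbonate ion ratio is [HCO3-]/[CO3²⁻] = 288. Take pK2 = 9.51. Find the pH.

pH = 7.05

From K2 = [H⁺][CO3²⁻]/[HCO3-]:  pH = pK2 − log₁₀([HCO3-]/[CO3²⁻])
log₁₀(288) = +2.459
pH = 9.51 − (+2.459) = 7.05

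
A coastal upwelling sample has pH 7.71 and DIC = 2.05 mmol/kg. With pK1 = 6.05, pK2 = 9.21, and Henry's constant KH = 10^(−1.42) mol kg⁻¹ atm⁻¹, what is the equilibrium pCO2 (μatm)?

α₀ = 1 / (1 + K1/[H⁺] + K1K2/[H⁺]²) = 1 / (1 + 10^+1.66 + 10^+0.16)
   = 1 / (1 + 45.709 + 1.4454) = 1/48.154 = 0.02077
[CO2*] = α₀ × DIC = 0.02077 × 2.05 = 0.04257 mmol/kg
pCO2 = [CO2*]/KH = 4.257×10^-5 / 3.802×10^-2 = 1120 μatm

pCO2 = 1120 μatm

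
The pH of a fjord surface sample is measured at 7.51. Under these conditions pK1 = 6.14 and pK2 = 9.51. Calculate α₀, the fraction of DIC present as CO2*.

α₀ = 0.0405

α₀ = 1 / (1 + K1/[H⁺] + K1K2/[H⁺]²) = 1 / (1 + 10^+1.37 + 10^-0.63)
   = 1 / (1 + 23.442 + 0.23442) = 1/24.677 = 0.04052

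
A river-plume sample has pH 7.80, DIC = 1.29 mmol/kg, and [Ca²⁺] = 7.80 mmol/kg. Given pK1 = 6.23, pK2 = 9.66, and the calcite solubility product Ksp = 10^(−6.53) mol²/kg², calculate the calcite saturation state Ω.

Ω = 0.452

α₂ = 1 / (1 + [H⁺]/K2 + [H⁺]²/(K1K2)) = 1 / (1 + 10^+1.86 + 10^+0.29)
   = 1 / (1 + 72.444 + 1.9498) = 1/75.393 = 0.01326
[CO3²⁻] = α₂ × DIC = 0.01326 × 1.29 = 0.01711 mmol/kg = 17.11 μmol/kg
Ksp = 10^(−6.53) = 2.951×10^-7
Ω = [Ca²⁺][CO3²⁻]/Ksp = (7.80×10^-3)(1.711×10^-5) / 2.951×10^-7 = 0.452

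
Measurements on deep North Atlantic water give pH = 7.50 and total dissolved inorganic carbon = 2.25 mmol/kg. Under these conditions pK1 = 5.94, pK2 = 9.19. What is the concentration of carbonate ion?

α₂ = 1 / (1 + [H⁺]/K2 + [H⁺]²/(K1K2)) = 1 / (1 + 10^+1.69 + 10^+0.13)
   = 1 / (1 + 48.978 + 1.3490) = 1/51.327 = 0.01948
[CO3²⁻] = α₂ × DIC = 0.01948 × 2.25 = 0.0438 mmol/kg

[CO3²⁻] = 0.0438 mmol/kg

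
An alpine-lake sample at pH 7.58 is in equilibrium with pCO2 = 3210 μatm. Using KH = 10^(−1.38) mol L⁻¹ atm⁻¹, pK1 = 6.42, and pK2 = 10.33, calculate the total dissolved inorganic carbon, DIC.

[CO2*] = KH · pCO2 = 10^(−1.38) × 3210×10^-6 = 1.338×10^-4 mol/L
α₀ = 1/(1 + K1/[H⁺] + K1K2/[H⁺]²) = 1/(1 + 10^+1.16 + 10^-1.59) = 0.06460
DIC = [CO2*]/α₀ = 1.338×10^-4 / 0.06460 = 2.07 mmol/L

DIC = 2.07 mmol/L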